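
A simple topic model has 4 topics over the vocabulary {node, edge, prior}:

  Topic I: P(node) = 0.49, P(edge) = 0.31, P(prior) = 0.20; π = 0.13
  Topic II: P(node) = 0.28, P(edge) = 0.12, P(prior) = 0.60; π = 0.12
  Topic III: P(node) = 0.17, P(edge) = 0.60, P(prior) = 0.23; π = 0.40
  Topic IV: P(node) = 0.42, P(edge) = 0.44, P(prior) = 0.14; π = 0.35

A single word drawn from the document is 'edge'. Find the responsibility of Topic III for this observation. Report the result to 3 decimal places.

0.535

Posterior ∝ prior × likelihood, so P(k | x) ∝ P(Z=k) f_k(x); normalise over all components.
Categorical probabilities:
  f_I = P(edge | comp) = 0.31
  f_II = P(edge | comp) = 0.12
  f_III = P(edge | comp) = 0.60
  f_IV = P(edge | comp) = 0.44
Unnormalised posteriors:
  P(Z=I)·f_I = 0.13 × 0.31 = 0.0403
  P(Z=II)·f_II = 0.12 × 0.12 = 0.0144
  P(Z=III)·f_III = 0.40 × 0.6 = 0.24
  P(Z=IV)·f_IV = 0.35 × 0.44 = 0.154
Marginal: 0.0403 + 0.0144 + 0.24 + 0.154 = 0.4487
P(Topic III | x) ≈ 0.535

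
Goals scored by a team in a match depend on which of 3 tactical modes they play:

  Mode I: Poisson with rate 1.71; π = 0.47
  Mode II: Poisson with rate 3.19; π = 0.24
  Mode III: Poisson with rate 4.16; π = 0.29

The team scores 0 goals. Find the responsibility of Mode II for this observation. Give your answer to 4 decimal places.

0.0994

Posterior ∝ prior × likelihood, so P(k | x) ∝ π_k f_k(x); normalise over all components.
Poisson probabilities:
  p_I = 0.180866
  p_II = 0.0411719
  p_III = 0.0156076
Multiply by the mixture weights:
  π_I·p_I = 0.47 × 0.180866 = 0.0850069
  π_II·p_II = 0.24 × 0.0411719 = 0.00988125
  π_III·p_III = 0.29 × 0.0156076 = 0.00452619
Normaliser: 0.0850069 + 0.00988125 + 0.00452619 = 0.0994144
Responsibility of Mode II: 0.00988125 / 0.0994144 ≈ 0.0994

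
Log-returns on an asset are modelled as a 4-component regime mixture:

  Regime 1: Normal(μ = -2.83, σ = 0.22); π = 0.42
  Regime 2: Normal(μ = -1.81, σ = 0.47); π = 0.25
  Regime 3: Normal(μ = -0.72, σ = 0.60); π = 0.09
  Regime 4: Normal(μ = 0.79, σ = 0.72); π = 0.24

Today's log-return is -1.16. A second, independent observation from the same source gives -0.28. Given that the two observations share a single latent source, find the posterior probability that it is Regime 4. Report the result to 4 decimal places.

0.0258

P(component k | x) = π_k·f_k(x) / marginal(x), where marginal(x) = Σ_j π_j·f_j(x).
Since both observations come from the same component, the likelihood for component k is f_k(x₁)·f_k(x₂).
  L_1 = [5.57251e-13] × [1.216e-29] = 6.77619e-42
  L_2 = [0.326204] × [0.00424307] = 0.00138411
  L_3 = [0.508138] × [0.508138] = 0.258204
  L_4 = [0.014151] × [0.183655] = 0.0025989
Weight by the priors:
  π_1·L_1 = 0.42 × 6.77619e-42 = 2.846e-42
  π_2·L_2 = 0.25 × 0.00138411 = 0.000346027
  π_3·L_3 = 0.09 × 0.258204 = 0.0232384
  π_4·L_4 = 0.24 × 0.0025989 = 0.000623736
Denominator: 2.846e-42 + 0.000346027 + 0.0232384 + 0.000623736 = 0.0242082
P(Regime 4 | x₁, x₂) ≈ 0.0258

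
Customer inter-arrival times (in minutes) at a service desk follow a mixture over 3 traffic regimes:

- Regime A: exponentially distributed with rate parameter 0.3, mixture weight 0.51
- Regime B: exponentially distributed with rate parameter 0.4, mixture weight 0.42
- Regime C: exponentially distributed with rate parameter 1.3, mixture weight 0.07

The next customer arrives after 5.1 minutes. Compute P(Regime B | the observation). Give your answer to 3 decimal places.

0.396

P(component k | x) = w_k·f_k(x) / marginal(x), where marginal(x) = Σ_j w_j·f_j(x).
Component likelihoods at x = 5.1 minutes:
  L_A = 0.3·e^(−0.3·5.1) = 0.3·e^(−1.5300) = 0.0649607
  L_B = 0.4·e^(−0.4·5.1) = 0.4·e^(−2.0400) = 0.0520115
  L_C = 1.3·e^(−1.3·5.1) = 1.3·e^(−6.6300) = 0.00171621
Prior × likelihood for each component:
  w_A·L_A = 0.51 × 0.0649607 = 0.03313
  w_B·L_B = 0.42 × 0.0520115 = 0.0218448
  w_C·L_C = 0.07 × 0.00171621 = 0.000120135
Normaliser: 0.03313 + 0.0218448 + 0.000120135 = 0.0550949
P(Regime B | x) ≈ 0.396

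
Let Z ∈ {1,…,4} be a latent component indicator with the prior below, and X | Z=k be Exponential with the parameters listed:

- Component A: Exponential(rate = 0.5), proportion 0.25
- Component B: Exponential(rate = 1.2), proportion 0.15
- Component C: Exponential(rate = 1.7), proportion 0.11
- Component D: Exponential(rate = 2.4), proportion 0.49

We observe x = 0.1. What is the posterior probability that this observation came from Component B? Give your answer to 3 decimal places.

By Bayes' theorem, P(k | x) = w_k f_k(x) / Σ_j w_j f_j(x).
Exponential densities:
  p_A = 0.5·e^(−0.5·0.1) = 0.5·e^(−0.0500) = 0.475615
  p_B = 1.2·e^(−1.2·0.1) = 1.2·e^(−0.1200) = 1.0643
  p_C = 1.7·e^(−1.7·0.1) = 1.7·e^(−0.1700) = 1.43423
  p_D = 2.4·e^(−2.4·0.1) = 2.4·e^(−0.2400) = 1.88791
Unnormalised posteriors:
  w_A·p_A = 0.25 × 0.475615 = 0.118904
  w_B·p_B = 0.15 × 1.0643 = 0.159646
  w_C·p_C = 0.11 × 1.43423 = 0.157765
  w_D·p_D = 0.49 × 1.88791 = 0.925074
Denominator: 0.118904 + 0.159646 + 0.157765 + 0.925074 = 1.36139
P(Component B | 0.1) ≈ 0.117

0.117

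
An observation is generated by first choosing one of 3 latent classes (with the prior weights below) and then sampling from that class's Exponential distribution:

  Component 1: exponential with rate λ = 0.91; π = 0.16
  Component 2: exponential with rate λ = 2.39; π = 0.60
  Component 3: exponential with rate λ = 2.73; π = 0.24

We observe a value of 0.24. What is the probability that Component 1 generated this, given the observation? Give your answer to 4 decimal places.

By Bayes' theorem, P(k | x) = π_k f_k(x) / Σ_j π_j f_j(x).
Evaluate each component's likelihood at the observed value:
  f_1 = 0.91·e^(−0.91·0.24) = 0.91·e^(−0.2184) = 0.731462
  f_2 = 2.39·e^(−2.39·0.24) = 2.39·e^(−0.5736) = 1.34675
  f_3 = 2.73·e^(−2.73·0.24) = 2.73·e^(−0.6552) = 1.41779
Multiply by the mixture weights:
  π_1·f_1 = 0.16 × 0.731462 = 0.117034
  π_2·f_2 = 0.60 × 1.34675 = 0.808049
  π_3·f_3 = 0.24 × 1.41779 = 0.34027
Normaliser: 0.117034 + 0.808049 + 0.34027 = 1.26535
P(Component 1 | 0.24) ≈ 0.0925

0.0925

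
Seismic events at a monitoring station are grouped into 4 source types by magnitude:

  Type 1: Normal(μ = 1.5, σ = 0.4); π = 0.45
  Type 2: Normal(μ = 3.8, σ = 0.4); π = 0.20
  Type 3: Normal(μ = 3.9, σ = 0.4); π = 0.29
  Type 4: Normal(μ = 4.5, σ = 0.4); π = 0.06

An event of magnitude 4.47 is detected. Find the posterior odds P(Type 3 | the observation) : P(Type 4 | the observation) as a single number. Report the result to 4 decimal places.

1.7560

Posterior odds = (P(Z=i) f_i(x)) / (P(Z=j) f_j(x)); the normalising sum cancels.
Evaluate each component's likelihood at the observed value:
  L_1 = 1.06509e-12
  L_2 = 0.245254
  L_3 = 0.361331
  L_4 = 0.994555
Posterior odds = (P(Z=3)·L_3) / (P(Z=4)·L_4) = (0.29·0.361331) / (0.06·0.994555) = 0.104786 / 0.0596733 ≈ 1.7560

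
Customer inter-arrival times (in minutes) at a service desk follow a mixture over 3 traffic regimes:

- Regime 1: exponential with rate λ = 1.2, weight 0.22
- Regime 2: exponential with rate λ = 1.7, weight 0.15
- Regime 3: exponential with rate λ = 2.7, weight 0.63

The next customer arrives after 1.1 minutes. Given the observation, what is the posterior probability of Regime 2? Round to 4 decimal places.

The responsibility of component k is P(Z=k) f_k(x) divided by Σ_j P(Z=j) f_j(x).
Evaluate each component's likelihood at the observed value:
  p_1 = 0.320562
  p_2 = 0.26201
  p_3 = 0.138519
Unnormalised posteriors:
  P(Z=1)·p_1 = 0.22 × 0.320562 = 0.0705237
  P(Z=2)·p_2 = 0.15 × 0.26201 = 0.0393015
  P(Z=3)·p_3 = 0.63 × 0.138519 = 0.0872669
Marginal: 0.0705237 + 0.0393015 + 0.0872669 = 0.197092
P(Regime 2 | the observation) = 0.0393015 / 0.197092 ≈ 0.1994

0.1994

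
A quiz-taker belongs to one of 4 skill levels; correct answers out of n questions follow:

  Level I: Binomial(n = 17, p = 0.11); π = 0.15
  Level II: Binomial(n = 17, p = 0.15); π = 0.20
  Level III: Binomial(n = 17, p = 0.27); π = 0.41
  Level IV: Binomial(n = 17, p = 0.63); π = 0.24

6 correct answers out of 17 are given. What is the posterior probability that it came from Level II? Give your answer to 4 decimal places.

0.0668

The responsibility of component k is w_k f_k(x) divided by Σ_j w_j f_j(x).
Component likelihoods at x = 6 correct answers out of 17:
  L_I = C(17,6)·0.11^6·0.89^11 = 12376·1.77156e-06·0.277517 = 0.00608452
  L_II = C(17,6)·0.15^6·0.85^11 = 12376·1.13906e-05·0.167343 = 0.0235904
  L_III = C(17,6)·0.27^6·0.73^11 = 12376·0.00038742·0.0313727 = 0.150423
  L_IV = C(17,6)·0.63^6·0.37^11 = 12376·0.0625235·1.77918e-05 = 0.0137671
Weight by the priors:
  w_I·L_I = 0.15 × 0.00608452 = 0.000912678
  w_II·L_II = 0.20 × 0.0235904 = 0.00471809
  w_III·L_III = 0.41 × 0.150423 = 0.0616734
  w_IV·L_IV = 0.24 × 0.0137671 = 0.0033041
Sum: 0.000912678 + 0.00471809 + 0.0616734 + 0.0033041 = 0.0706083
P(Level II | 6 correct answers out of 17) = 0.00471809 / 0.0706083 ≈ 0.0668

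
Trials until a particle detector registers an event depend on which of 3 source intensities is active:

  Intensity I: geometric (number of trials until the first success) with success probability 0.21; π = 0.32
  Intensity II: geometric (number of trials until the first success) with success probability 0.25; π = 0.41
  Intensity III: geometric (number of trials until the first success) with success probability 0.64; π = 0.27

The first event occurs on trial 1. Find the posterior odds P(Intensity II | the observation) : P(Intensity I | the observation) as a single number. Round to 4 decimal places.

1.5253

Since P(k|x) ∝ π_k f_k(x), the posterior odds are π_i f_i(x) / (π_j f_j(x)).
Geometric probabilities:
  p_I = 0.21·(1−0.21)^0 = 0.21·1 = 0.21
  p_II = 0.25·(1−0.25)^0 = 0.25·1 = 0.25
  p_III = 0.64·(1−0.64)^0 = 0.64·1 = 0.64
Posterior odds = (π_II·p_II) / (π_I·p_I) = (0.41·0.25) / (0.32·0.21) = 0.1025 / 0.0672 ≈ 1.5253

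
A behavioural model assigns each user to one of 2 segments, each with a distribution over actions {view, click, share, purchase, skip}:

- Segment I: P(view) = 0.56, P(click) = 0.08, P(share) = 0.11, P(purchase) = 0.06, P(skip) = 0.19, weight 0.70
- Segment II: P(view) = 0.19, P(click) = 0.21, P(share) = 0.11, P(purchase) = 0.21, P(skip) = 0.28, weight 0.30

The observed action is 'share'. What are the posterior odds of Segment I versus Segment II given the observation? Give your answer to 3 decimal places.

2.333

Posterior odds = (P(Z=i) f_i(x)) / (P(Z=j) f_j(x)); the normalising sum cancels.
Component likelihoods at x = 'share':
  f_I = 0.11
  f_II = 0.11
0.077 / 0.033 ≈ 2.333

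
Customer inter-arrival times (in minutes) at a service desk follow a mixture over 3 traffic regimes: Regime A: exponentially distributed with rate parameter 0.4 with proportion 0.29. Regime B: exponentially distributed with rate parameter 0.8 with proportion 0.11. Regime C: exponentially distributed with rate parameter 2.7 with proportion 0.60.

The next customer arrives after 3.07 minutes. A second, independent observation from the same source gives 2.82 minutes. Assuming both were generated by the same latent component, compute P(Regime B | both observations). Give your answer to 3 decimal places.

0.126

By Bayes' theorem, P(k | x) = P(Z=k) f_k(x) / Σ_j P(Z=j) f_j(x).
Since both observations come from the same component, the likelihood for component k is f_k(x₁)·f_k(x₂).
  L_A = [0.4·e^(−0.4·3.07) = 0.4·e^(−1.2280) = 0.117151] × [0.129472] = 0.0151678
  L_B = [0.8·e^(−0.8·3.07) = 0.8·e^(−2.4560) = 0.0686219] × [0.083815] = 0.00575154
  L_C = [2.7·e^(−2.7·3.07) = 2.7·e^(−8.2890) = 0.000678417] × [0.00133243] = 9.03946e-07
Multiply by the mixture weights:
  P(Z=A)·L_A = 0.29 × 0.0151678 = 0.00439866
  P(Z=B)·L_B = 0.11 × 0.00575154 = 0.00063267
  P(Z=C)·L_C = 0.60 × 9.03946e-07 = 5.42367e-07
Marginal: 0.00439866 + 0.00063267 + 5.42367e-07 = 0.00503187
Responsibility of Regime B: 0.00063267 / 0.00503187 ≈ 0.126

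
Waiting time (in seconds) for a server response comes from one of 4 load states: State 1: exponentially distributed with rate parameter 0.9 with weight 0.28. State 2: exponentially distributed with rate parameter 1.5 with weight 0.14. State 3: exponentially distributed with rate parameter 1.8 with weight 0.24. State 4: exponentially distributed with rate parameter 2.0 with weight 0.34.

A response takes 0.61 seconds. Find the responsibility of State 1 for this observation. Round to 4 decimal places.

Apply Bayes' rule: the posterior for each component is proportional to its prior times its likelihood at x.
Component likelihoods at x = 0.61 seconds:
  f_1 = 0.519774
  f_2 = 0.600775
  f_3 = 0.600367
  f_4 = 0.59046
Prior × likelihood for each component:
  w_1·f_1 = 0.28 × 0.519774 = 0.145537
  w_2·f_2 = 0.14 × 0.600775 = 0.0841085
  w_3·f_3 = 0.24 × 0.600367 = 0.144088
  w_4·f_4 = 0.34 × 0.59046 = 0.200757
Evidence: 0.145537 + 0.0841085 + 0.144088 + 0.200757 = 0.57449
P(State 1 | x) ≈ 0.2533

0.2533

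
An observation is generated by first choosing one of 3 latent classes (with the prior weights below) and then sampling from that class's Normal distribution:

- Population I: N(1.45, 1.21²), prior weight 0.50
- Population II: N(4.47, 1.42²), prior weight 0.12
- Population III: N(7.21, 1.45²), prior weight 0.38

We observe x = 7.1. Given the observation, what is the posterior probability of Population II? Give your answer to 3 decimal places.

The responsibility of component k is π_k f_k(x) divided by Σ_j π_j f_j(x).
Component likelihoods at x = 7.1:
  L_I = 6.07513e-06
  L_II = 0.0505518
  L_III = 0.274342
Prior × likelihood for each component:
  π_I·L_I = 0.50 × 6.07513e-06 = 3.03756e-06
  π_II·L_II = 0.12 × 0.0505518 = 0.00606622
  π_III·L_III = 0.38 × 0.274342 = 0.10425
Sum: 3.03756e-06 + 0.00606622 + 0.10425 = 0.110319
P(Population II | x) ≈ 0.055

0.055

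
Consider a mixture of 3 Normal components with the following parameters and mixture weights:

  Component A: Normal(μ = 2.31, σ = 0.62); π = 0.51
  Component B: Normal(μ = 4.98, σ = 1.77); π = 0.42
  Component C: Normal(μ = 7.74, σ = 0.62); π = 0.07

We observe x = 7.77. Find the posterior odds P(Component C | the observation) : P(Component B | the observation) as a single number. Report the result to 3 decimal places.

1.646

The posterior odds equal the prior odds times the likelihood ratio: (π_i/π_j)·(f_i(x)/f_j(x)).
Component likelihoods at x = 7.77:
  L_A = (1/(0.62·√(2π)))·exp(−(7.77−2.31)²/(2·0.62²)) = 0.643455·exp(-38.77680) = 9.28903e-18
  L_B = (1/(1.77·√(2π)))·exp(−(7.77−4.98)²/(2·1.77²)) = 0.225391·exp(-1.24232) = 0.0650738
  L_C = (1/(0.62·√(2π)))·exp(−(7.77−7.74)²/(2·0.62²)) = 0.643455·exp(-0.00117) = 0.642702
0.0449892 / 0.027331 ≈ 1.646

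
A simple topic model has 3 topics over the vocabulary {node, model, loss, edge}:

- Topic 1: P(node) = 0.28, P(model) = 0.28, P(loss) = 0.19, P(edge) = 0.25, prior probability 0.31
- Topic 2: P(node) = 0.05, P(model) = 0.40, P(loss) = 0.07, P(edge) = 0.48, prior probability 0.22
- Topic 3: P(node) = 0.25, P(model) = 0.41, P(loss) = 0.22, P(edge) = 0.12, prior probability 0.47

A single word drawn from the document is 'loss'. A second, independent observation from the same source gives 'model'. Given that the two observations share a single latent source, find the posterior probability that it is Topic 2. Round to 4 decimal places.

By Bayes' theorem, P(k | x) = P(Z=k) f_k(x) / Σ_j P(Z=j) f_j(x).
Since both observations come from the same component, the likelihood for component k is f_k(x₁)·f_k(x₂).
  p_1 = [P(loss | comp) = 0.19] × [0.28] = 0.0532
  p_2 = [P(loss | comp) = 0.07] × [0.4] = 0.028
  p_3 = [P(loss | comp) = 0.22] × [0.41] = 0.0902
Unnormalised posteriors:
  P(Z=1)·p_1 = 0.31 × 0.0532 = 0.016492
  P(Z=2)·p_2 = 0.22 × 0.028 = 0.00616
  P(Z=3)·p_3 = 0.47 × 0.0902 = 0.042394
Evidence: 0.016492 + 0.00616 + 0.042394 = 0.065046
P(Topic 2 | x₁,x₂) = 0.00616 / 0.065046 ≈ 0.0947

0.0947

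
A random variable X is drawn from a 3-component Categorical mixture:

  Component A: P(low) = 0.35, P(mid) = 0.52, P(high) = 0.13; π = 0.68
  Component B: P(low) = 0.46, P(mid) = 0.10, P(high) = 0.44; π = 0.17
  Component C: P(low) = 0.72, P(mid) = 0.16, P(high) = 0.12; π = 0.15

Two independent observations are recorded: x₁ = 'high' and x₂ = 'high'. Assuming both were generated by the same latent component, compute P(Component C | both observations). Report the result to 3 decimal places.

0.046

Posterior ∝ prior × likelihood, so P(k | x) ∝ w_k f_k(x); normalise over all components.
Since both observations come from the same component, the likelihood for component k is f_k(x₁)·f_k(x₂).
  L_A = [P(high | comp) = 0.13] × [0.13] = 0.0169
  L_B = [P(high | comp) = 0.44] × [0.44] = 0.1936
  L_C = [P(high | comp) = 0.12] × [0.12] = 0.0144
Weight by the priors:
  w_A·L_A = 0.68 × 0.0169 = 0.011492
  w_B·L_B = 0.17 × 0.1936 = 0.032912
  w_C·L_C = 0.15 × 0.0144 = 0.00216
Denominator: 0.011492 + 0.032912 + 0.00216 = 0.046564
P(Component C | x₁,x₂) = 0.00216 / 0.046564 ≈ 0.046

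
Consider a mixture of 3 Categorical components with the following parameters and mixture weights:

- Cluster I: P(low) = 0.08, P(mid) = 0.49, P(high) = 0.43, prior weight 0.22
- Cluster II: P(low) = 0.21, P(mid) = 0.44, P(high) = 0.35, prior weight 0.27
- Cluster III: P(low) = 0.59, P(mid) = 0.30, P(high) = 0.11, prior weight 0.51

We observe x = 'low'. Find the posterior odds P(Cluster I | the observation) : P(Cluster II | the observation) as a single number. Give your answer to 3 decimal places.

0.310

Since P(k|x) ∝ w_k f_k(x), the posterior odds are w_i f_i(x) / (w_j f_j(x)).
Evaluate each component's likelihood at the observed value:
  L_I = P(low | comp) = 0.08
  L_II = P(low | comp) = 0.21
  L_III = P(low | comp) = 0.59
Odds = (0.22/0.27) × (0.08/0.21) = 0.814815 × 0.380952 ≈ 0.310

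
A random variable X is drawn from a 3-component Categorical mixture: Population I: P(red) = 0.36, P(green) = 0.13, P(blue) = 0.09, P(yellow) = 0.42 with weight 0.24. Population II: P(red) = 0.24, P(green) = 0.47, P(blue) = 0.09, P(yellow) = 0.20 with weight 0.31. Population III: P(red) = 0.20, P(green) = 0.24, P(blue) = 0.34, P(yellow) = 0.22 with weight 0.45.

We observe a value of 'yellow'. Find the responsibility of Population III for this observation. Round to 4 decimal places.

0.3782

Posterior ∝ prior × likelihood, so P(k | x) ∝ w_k f_k(x); normalise over all components.
Evaluate each component's likelihood at the observed value:
  L_I = 0.42
  L_II = 0.2
  L_III = 0.22
Multiply by the mixture weights:
  w_I·L_I = 0.24 × 0.42 = 0.1008
  w_II·L_II = 0.31 × 0.2 = 0.062
  w_III·L_III = 0.45 × 0.22 = 0.099
Denominator: 0.1008 + 0.062 + 0.099 = 0.2618
So the posterior for Population III is 0.099 / 0.2618 ≈ 0.3782.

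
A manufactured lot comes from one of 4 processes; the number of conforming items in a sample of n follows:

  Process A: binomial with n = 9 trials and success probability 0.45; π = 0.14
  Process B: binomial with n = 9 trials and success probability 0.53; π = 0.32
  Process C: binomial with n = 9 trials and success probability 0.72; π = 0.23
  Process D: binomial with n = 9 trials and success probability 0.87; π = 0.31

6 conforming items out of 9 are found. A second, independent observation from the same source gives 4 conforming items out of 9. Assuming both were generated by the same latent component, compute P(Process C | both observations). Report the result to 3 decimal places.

Apply Bayes' rule: the posterior for each component is proportional to its prior times its likelihood at x.
Since both observations come from the same component, the likelihood for component k is f_k(x₁)·f_k(x₂).
  p_A = [0.116049] × [0.260036] = 0.030177
  p_B = [0.193298] × [0.228015] = 0.0440749
  p_C = [0.256891] × [0.0582761] = 0.0149706
  p_D = [0.0800248] × [0.00268018] = 0.000214481
Unnormalised posteriors:
  w_A·p_A = 0.14 × 0.030177 = 0.00422478
  w_B·p_B = 0.32 × 0.0440749 = 0.014104
  w_C·p_C = 0.23 × 0.0149706 = 0.00344324
  w_D·p_D = 0.31 × 0.000214481 = 6.64892e-05
Normaliser: 0.00422478 + 0.014104 + 0.00344324 + 6.64892e-05 = 0.0218385
Responsibility of Process C: 0.00344324 / 0.0218385 ≈ 0.158

0.158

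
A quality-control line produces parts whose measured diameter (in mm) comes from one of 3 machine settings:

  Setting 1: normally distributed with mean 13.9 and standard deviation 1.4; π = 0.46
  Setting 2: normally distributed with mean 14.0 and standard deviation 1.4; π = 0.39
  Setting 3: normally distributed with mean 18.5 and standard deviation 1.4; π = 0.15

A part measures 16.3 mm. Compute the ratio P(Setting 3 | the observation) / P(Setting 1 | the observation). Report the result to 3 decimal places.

0.412

Only the two components matter; the odds are (π_i f_i(x)) / (π_j f_j(x)).
Evaluate each component's likelihood at the observed value:
  L_1 = 0.0655594
  L_2 = 0.0739105
  L_3 = 0.0829013
Odds = (0.15/0.46) × (0.0829013/0.0655594) = 0.326087 × 1.26452 ≈ 0.412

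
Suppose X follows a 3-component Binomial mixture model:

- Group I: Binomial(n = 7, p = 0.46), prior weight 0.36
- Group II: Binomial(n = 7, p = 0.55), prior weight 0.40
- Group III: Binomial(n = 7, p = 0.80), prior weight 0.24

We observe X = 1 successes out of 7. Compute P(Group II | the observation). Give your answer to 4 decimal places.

By Bayes' theorem, P(k | x) = π_k f_k(x) / Σ_j π_j f_j(x).
Binomial probabilities:
  L_I = 0.0798396
  L_II = 0.0319695
  L_III = 0.0003584
Multiply by the mixture weights:
  π_I·L_I = 0.36 × 0.0798396 = 0.0287423
  π_II·L_II = 0.40 × 0.0319695 = 0.0127878
  π_III·L_III = 0.24 × 0.0003584 = 8.6016e-05
Normaliser: 0.0287423 + 0.0127878 + 8.6016e-05 = 0.0416161
So the posterior for Group II is 0.0127878 / 0.0416161 ≈ 0.3073.

0.3073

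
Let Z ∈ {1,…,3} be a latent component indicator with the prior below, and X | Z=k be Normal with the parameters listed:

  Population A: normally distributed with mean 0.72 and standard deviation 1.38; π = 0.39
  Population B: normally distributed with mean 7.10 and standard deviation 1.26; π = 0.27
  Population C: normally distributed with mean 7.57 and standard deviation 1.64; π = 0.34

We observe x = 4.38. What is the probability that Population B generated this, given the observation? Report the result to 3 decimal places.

0.345

Posterior ∝ prior × likelihood, so P(k | x) ∝ w_k f_k(x); normalise over all components.
Evaluate each component's likelihood at the observed value:
  f_A = (1/(1.38·√(2π)))·exp(−(4.38−0.72)²/(2·1.38²)) = 0.289089·exp(-3.51701) = 0.00858246
  f_B = (1/(1.26·√(2π)))·exp(−(4.38−7.10)²/(2·1.26²)) = 0.316621·exp(-2.33006) = 0.0308041
  f_C = (1/(1.64·√(2π)))·exp(−(4.38−7.57)²/(2·1.64²)) = 0.243257·exp(-1.89175) = 0.0366851
Unnormalised posteriors:
  w_A·f_A = 0.39 × 0.00858246 = 0.00334716
  w_B·f_B = 0.27 × 0.0308041 = 0.0083171
  w_C·f_C = 0.34 × 0.0366851 = 0.0124729
Marginal: 0.00334716 + 0.0083171 + 0.0124729 = 0.0241372
P(Population B | 4.38) = 0.0083171 / 0.0241372 ≈ 0.345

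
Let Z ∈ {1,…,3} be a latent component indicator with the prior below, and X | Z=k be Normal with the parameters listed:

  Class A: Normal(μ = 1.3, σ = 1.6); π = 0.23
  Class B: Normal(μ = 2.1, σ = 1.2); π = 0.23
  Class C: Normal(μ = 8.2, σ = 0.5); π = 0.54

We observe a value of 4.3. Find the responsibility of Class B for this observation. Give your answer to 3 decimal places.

0.590

By Bayes' theorem, P(k | x) = π_k f_k(x) / Σ_j π_j f_j(x).
Normal densities:
  f_A = (1/(1.6·√(2π)))·exp(−(4.3−1.3)²/(2·1.6²)) = 0.249339·exp(-1.75781) = 0.0429914
  f_B = (1/(1.2·√(2π)))·exp(−(4.3−2.1)²/(2·1.2²)) = 0.332452·exp(-1.68056) = 0.061926
  f_C = (1/(0.5·√(2π)))·exp(−(4.3−8.2)²/(2·0.5²)) = 0.797885·exp(-30.42000) = 4.90571e-14
Unnormalised posteriors:
  π_A·f_A = 0.23 × 0.0429914 = 0.00988803
  π_B·f_B = 0.23 × 0.061926 = 0.014243
  π_C·f_C = 0.54 × 4.90571e-14 = 2.64908e-14
Marginal: 0.00988803 + 0.014243 + 2.64908e-14 = 0.024131
P(Class B | the observation) ≈ 0.590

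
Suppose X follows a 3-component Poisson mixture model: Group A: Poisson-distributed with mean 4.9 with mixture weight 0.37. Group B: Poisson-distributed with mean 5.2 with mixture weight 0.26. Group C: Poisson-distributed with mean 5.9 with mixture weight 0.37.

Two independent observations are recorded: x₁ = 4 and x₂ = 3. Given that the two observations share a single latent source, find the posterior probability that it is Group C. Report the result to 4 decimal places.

By Bayes' theorem, P(k | x) = w_k f_k(x) / Σ_j w_j f_j(x).
Since both observations come from the same component, the likelihood for component k is f_k(x₁)·f_k(x₂).
  p_A = [0.178867] × [0.146014] = 0.0261171
  p_B = [0.168063] × [0.129279] = 0.0217269
  p_C = [0.138312] × [0.0937707] = 0.0129696
Prior × likelihood for each component:
  w_A·p_A = 0.37 × 0.0261171 = 0.00966331
  w_B·p_B = 0.26 × 0.0217269 = 0.005649
  w_C·p_C = 0.37 × 0.0129696 = 0.00479875
Sum: 0.00966331 + 0.005649 + 0.00479875 = 0.0201111
P(Group C | x) = 0.00479875 / 0.0201111 ≈ 0.2386

0.2386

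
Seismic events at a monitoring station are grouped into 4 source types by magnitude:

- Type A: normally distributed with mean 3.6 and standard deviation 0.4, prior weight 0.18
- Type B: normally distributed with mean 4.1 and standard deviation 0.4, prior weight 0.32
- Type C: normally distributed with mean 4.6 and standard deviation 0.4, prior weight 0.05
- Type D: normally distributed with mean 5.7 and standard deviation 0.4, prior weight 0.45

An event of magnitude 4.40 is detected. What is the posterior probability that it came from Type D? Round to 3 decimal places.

0.007

Posterior ∝ prior × likelihood, so P(k | x) ∝ w_k f_k(x); normalise over all components.
Component likelihoods at x = 4.40:
  L_A = (1/(0.4·√(2π)))·exp(−(4.40−3.6)²/(2·0.4²)) = 0.997356·exp(-2.00000) = 0.134977
  L_B = (1/(0.4·√(2π)))·exp(−(4.40−4.1)²/(2·0.4²)) = 0.997356·exp(-0.28125) = 0.752844
  L_C = (1/(0.4·√(2π)))·exp(−(4.40−4.6)²/(2·0.4²)) = 0.997356·exp(-0.12500) = 0.880163
  L_D = (1/(0.4·√(2π)))·exp(−(4.40−5.7)²/(2·0.4²)) = 0.997356·exp(-5.28125) = 0.00507262
Multiply by the mixture weights:
  w_A·L_A = 0.18 × 0.134977 = 0.0242959
  w_B·L_B = 0.32 × 0.752844 = 0.24091
  w_C·L_C = 0.05 × 0.880163 = 0.0440082
  w_D·L_D = 0.45 × 0.00507262 = 0.00228268
Marginal: 0.0242959 + 0.24091 + 0.0440082 + 0.00228268 = 0.311497
P(Type D | 4.40) ≈ 0.007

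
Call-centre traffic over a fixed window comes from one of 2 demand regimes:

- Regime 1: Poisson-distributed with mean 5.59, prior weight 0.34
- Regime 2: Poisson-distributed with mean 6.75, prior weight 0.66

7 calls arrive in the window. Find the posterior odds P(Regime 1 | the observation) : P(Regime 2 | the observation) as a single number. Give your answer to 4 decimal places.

0.4390

Posterior odds = (P(Z=i) f_i(x)) / (P(Z=j) f_j(x)); the normalising sum cancels.
Evaluate each component's likelihood at the observed value:
  f_1 = 0.1264
  f_2 = 0.148323
Posterior odds = (P(Z=1)·f_1) / (P(Z=2)·f_2) = (0.34·0.1264) / (0.66·0.148323) = 0.0429759 / 0.0978931 ≈ 0.4390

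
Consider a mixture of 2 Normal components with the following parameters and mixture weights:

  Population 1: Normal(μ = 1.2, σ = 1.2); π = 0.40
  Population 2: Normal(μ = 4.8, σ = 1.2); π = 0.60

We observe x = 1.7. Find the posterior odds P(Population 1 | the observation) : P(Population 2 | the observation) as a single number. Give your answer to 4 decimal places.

17.1936

Since P(k|x) ∝ π_k f_k(x), the posterior odds are π_i f_i(x) / (π_j f_j(x)).
Normal densities:
  f_1 = (1/(1.2·√(2π)))·exp(−(1.7−1.2)²/(2·1.2²)) = 0.332452·exp(-0.08681) = 0.30481
  f_2 = (1/(1.2·√(2π)))·exp(−(1.7−4.8)²/(2·1.2²)) = 0.332452·exp(-3.33681) = 0.0118188
0.121924 / 0.00709127 ≈ 17.1936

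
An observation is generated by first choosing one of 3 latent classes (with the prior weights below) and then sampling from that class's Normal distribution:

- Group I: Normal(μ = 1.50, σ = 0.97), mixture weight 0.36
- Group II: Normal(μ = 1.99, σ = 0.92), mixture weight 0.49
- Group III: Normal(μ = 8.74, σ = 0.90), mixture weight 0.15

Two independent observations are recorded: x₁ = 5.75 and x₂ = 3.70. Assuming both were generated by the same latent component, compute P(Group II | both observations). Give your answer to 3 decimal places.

0.925

P(component k | x) = P(Z=k)·f_k(x) / marginal(x), where marginal(x) = Σ_j P(Z=j)·f_j(x).
Since both observations come from the same component, the likelihood for component k is f_k(x₁)·f_k(x₂).
  L_I = [2.78967e-05] × [0.0314145] = 8.76362e-07
  L_II = [0.000102345] × [0.0770784] = 7.88857e-06
  L_III = [0.00177819] × [6.86958e-08] = 1.22154e-10
Multiply by the mixture weights:
  P(Z=I)·L_I = 0.36 × 8.76362e-07 = 3.1549e-07
  P(Z=II)·L_II = 0.49 × 7.88857e-06 = 3.8654e-06
  P(Z=III)·L_III = 0.15 × 1.22154e-10 = 1.83231e-11
Evidence: 3.1549e-07 + 3.8654e-06 + 1.83231e-11 = 4.18091e-06
Responsibility of Group II: 3.8654e-06 / 4.18091e-06 ≈ 0.925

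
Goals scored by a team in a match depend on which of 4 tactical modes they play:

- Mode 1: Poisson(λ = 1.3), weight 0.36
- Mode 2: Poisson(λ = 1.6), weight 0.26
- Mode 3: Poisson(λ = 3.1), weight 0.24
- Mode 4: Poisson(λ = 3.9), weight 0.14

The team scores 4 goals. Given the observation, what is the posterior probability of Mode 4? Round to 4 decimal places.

0.2878

P(component k | x) = π_k·f_k(x) / marginal(x), where marginal(x) = Σ_j π_j·f_j(x).
Component likelihoods at x = 4 goals:
  p_1 = e^(−1.3)·1.3^4/4! = 0.0324324
  p_2 = e^(−1.6)·1.6^4/4! = 0.0551312
  p_3 = e^(−3.1)·3.1^4/4! = 0.17335
  p_4 = e^(−3.9)·3.9^4/4! = 0.195119
Weight by the priors:
  π_1·p_1 = 0.36 × 0.0324324 = 0.0116757
  π_2·p_2 = 0.26 × 0.0551312 = 0.0143341
  π_3·p_3 = 0.24 × 0.17335 = 0.0416039
  π_4·p_4 = 0.14 × 0.195119 = 0.0273166
Evidence: 0.0116757 + 0.0143341 + 0.0416039 + 0.0273166 = 0.0949303
Responsibility of Mode 4: 0.0273166 / 0.0949303 ≈ 0.2878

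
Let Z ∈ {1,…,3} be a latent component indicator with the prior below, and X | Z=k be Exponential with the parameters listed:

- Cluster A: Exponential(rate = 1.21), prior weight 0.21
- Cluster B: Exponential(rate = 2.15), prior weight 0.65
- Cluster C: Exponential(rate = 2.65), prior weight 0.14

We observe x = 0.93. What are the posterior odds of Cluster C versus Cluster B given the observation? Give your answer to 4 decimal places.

0.1668

Posterior odds = (w_i f_i(x)) / (w_j f_j(x)); the normalising sum cancels.
Evaluate each component's likelihood at the observed value:
  L_A = 1.21·e^(−1.21·0.93) = 1.21·e^(−1.1253) = 0.392712
  L_B = 2.15·e^(−2.15·0.93) = 2.15·e^(−1.9995) = 0.291116
  L_C = 2.65·e^(−2.65·0.93) = 2.65·e^(−2.4645) = 0.225386
0.0315541 / 0.189226 ≈ 0.1668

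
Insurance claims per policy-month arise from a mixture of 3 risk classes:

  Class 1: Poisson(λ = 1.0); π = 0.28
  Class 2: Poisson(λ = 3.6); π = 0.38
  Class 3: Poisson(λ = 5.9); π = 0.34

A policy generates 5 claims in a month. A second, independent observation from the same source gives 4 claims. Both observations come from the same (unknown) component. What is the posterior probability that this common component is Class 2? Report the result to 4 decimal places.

Apply Bayes' rule: the posterior for each component is proportional to its prior times its likelihood at x.
Since both observations come from the same component, the likelihood for component k is f_k(x₁)·f_k(x₂).
  f_1 = [0.00306566] × [0.0153283] = 4.69914e-05
  f_2 = [0.13768] × [0.191222] = 0.0263275
  f_3 = [0.163208] × [0.138312] = 0.0225736
Prior × likelihood for each component:
  w_1·f_1 = 0.28 × 4.69914e-05 = 1.31576e-05
  w_2·f_2 = 0.38 × 0.0263275 = 0.0100045
  w_3·f_3 = 0.34 × 0.0225736 = 0.00767502
Evidence: 1.31576e-05 + 0.0100045 + 0.00767502 = 0.0176926
So the posterior for Class 2 is 0.0100045 / 0.0176926 ≈ 0.5655.

0.5655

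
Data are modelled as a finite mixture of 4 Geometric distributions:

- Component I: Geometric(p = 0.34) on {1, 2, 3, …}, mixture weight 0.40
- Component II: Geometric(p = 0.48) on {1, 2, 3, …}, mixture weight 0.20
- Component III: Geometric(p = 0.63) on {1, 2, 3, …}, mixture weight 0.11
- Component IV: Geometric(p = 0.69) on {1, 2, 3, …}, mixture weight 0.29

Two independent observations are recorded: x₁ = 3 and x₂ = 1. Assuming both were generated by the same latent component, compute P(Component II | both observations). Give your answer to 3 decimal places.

Apply Bayes' rule: the posterior for each component is proportional to its prior times its likelihood at x.
Since both observations come from the same component, the likelihood for component k is f_k(x₁)·f_k(x₂).
  f_I = [0.148104] × [0.34] = 0.0503554
  f_II = [0.129792] × [0.48] = 0.0623002
  f_III = [0.086247] × [0.63] = 0.0543356
  f_IV = [0.066309] × [0.69] = 0.0457532
Multiply by the mixture weights:
  P(Z=I)·f_I = 0.40 × 0.0503554 = 0.0201421
  P(Z=II)·f_II = 0.20 × 0.0623002 = 0.01246
  P(Z=III)·f_III = 0.11 × 0.0543356 = 0.00597692
  P(Z=IV)·f_IV = 0.29 × 0.0457532 = 0.0132684
Denominator: 0.0201421 + 0.01246 + 0.00597692 + 0.0132684 = 0.0518475
P(Component II | x₁,x₂) ≈ 0.240

0.240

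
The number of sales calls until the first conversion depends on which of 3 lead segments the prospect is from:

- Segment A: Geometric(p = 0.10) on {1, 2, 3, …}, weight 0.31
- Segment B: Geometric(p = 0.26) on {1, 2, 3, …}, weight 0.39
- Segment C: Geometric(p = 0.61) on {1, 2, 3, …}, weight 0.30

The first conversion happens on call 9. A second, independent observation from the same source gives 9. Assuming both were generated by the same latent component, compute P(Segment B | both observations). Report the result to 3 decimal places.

Posterior ∝ prior × likelihood, so P(k | x) ∝ π_k f_k(x); normalise over all components.
Since both observations come from the same component, the likelihood for component k is f_k(x₁)·f_k(x₂).
  p_A = [0.0430467] × [0.0430467] = 0.00185302
  p_B = [0.0233791] × [0.0233791] = 0.000546581
  p_C = [0.000326473] × [0.000326473] = 1.06584e-07
Unnormalised posteriors:
  π_A·p_A = 0.31 × 0.00185302 = 0.000574436
  π_B·p_B = 0.39 × 0.000546581 = 0.000213166
  π_C·p_C = 0.30 × 1.06584e-07 = 3.19753e-08
Evidence: 0.000574436 + 0.000213166 + 3.19753e-08 = 0.000787635
P(Segment B | data) = 0.000213166 / 0.000787635 ≈ 0.271

0.271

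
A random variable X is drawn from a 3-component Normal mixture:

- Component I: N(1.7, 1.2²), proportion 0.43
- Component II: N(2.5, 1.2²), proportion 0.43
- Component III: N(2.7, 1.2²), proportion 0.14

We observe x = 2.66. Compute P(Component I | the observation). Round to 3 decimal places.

P(component k | x) = P(Z=k)·f_k(x) / marginal(x), where marginal(x) = Σ_j P(Z=j)·f_j(x).
Normal densities:
  p_I = 0.24141
  p_II = 0.32951
  p_III = 0.332267
Prior × likelihood for each component:
  P(Z=I)·p_I = 0.43 × 0.24141 = 0.103806
  P(Z=II)·p_II = 0.43 × 0.32951 = 0.141689
  P(Z=III)·p_III = 0.14 × 0.332267 = 0.0465174
Marginal: 0.103806 + 0.141689 + 0.0465174 = 0.292013
P(Component I | 2.66) = 0.103806 / 0.292013 ≈ 0.355

0.355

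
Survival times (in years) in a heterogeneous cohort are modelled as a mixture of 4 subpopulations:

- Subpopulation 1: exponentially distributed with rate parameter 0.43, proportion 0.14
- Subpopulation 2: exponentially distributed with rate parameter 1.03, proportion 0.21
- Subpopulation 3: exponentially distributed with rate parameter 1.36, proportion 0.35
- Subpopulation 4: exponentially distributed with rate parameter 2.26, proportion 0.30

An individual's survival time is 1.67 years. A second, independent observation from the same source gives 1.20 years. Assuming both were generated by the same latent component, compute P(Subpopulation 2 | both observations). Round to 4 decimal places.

By Bayes' theorem, P(k | x) = w_k f_k(x) / Σ_j w_j f_j(x).
Since both observations come from the same component, the likelihood for component k is f_k(x₁)·f_k(x₂).
  f_1 = [0.209702] × [0.256668] = 0.0538238
  f_2 = [0.18442] × [0.29926] = 0.0551895
  f_3 = [0.140336] × [0.265932] = 0.0373198
  f_4 = [0.0518793] × [0.150073] = 0.00778567
Prior × likelihood for each component:
  w_1·f_1 = 0.14 × 0.0538238 = 0.00753533
  w_2·f_2 = 0.21 × 0.0551895 = 0.0115898
  w_3·f_3 = 0.35 × 0.0373198 = 0.0130619
  w_4·f_4 = 0.30 × 0.00778567 = 0.0023357
Marginal: 0.00753533 + 0.0115898 + 0.0130619 + 0.0023357 = 0.0345228
So the posterior for Subpopulation 2 is 0.0115898 / 0.0345228 ≈ 0.3357.

0.3357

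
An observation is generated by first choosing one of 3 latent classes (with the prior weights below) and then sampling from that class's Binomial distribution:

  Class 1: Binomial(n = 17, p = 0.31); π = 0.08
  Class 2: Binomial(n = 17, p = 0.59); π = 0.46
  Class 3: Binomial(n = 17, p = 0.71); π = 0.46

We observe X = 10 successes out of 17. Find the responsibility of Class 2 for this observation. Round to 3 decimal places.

0.635

The responsibility of component k is w_k f_k(x) divided by Σ_j w_j f_j(x).
Evaluate each component's likelihood at the observed value:
  p_1 = 0.0118696
  p_2 = 0.19359
  p_3 = 0.109205
Weight by the priors:
  w_1·p_1 = 0.08 × 0.0118696 = 0.000949567
  w_2·p_2 = 0.46 × 0.19359 = 0.0890512
  w_3·p_3 = 0.46 × 0.109205 = 0.0502345
Marginal: 0.000949567 + 0.0890512 + 0.0502345 = 0.140235
P(Class 2 | x) ≈ 0.635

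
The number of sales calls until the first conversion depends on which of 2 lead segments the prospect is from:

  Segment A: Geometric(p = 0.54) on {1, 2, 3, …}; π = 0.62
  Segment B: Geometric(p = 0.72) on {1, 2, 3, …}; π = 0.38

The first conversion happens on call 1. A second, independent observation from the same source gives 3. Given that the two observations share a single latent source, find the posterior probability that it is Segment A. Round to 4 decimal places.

0.7124

Apply Bayes' rule: the posterior for each component is proportional to its prior times its likelihood at x.
Since both observations come from the same component, the likelihood for component k is f_k(x₁)·f_k(x₂).
  f_A = [0.54] × [0.114264] = 0.0617026
  f_B = [0.72] × [0.056448] = 0.0406426
Multiply by the mixture weights:
  π_A·f_A = 0.62 × 0.0617026 = 0.0382556
  π_B·f_B = 0.38 × 0.0406426 = 0.0154442
Normaliser: 0.0382556 + 0.0154442 = 0.0536998
P(Segment A | data) ≈ 0.7124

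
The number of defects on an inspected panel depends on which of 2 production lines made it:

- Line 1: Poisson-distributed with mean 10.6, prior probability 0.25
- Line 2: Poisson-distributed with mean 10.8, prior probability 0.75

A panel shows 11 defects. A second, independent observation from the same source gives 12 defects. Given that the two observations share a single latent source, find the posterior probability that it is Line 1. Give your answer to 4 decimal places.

0.2444

P(component k | x) = π_k·f_k(x) / marginal(x), where marginal(x) = Σ_j π_j·f_j(x).
Since both observations come from the same component, the likelihood for component k is f_k(x₁)·f_k(x₂).
  p_1 = [0.118492] × [0.104668] = 0.0124022
  p_2 = [0.119159] × [0.107243] = 0.0127789
Prior × likelihood for each component:
  π_1·p_1 = 0.25 × 0.0124022 = 0.00310055
  π_2·p_2 = 0.75 × 0.0127789 = 0.00958416
Evidence: 0.00310055 + 0.00958416 = 0.0126847
P(Line 1 | x₁,x₂) = 0.00310055 / 0.0126847 ≈ 0.2444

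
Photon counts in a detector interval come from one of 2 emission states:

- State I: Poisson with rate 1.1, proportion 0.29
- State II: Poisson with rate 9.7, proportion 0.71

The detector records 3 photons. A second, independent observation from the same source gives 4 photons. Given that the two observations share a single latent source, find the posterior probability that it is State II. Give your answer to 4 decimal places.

0.2560

The responsibility of component k is w_k f_k(x) divided by Σ_j w_j f_j(x).
Since both observations come from the same component, the likelihood for component k is f_k(x₁)·f_k(x₂).
  f_I = [e^(−1.1)·1.1^3/3! = 0.0738419] × [0.0203065] = 0.00149947
  f_II = [e^(−9.7)·9.7^3/3! = 0.00932197] × [0.0226058] = 0.00021073
Weight by the priors:
  w_I·f_I = 0.29 × 0.00149947 = 0.000434847
  w_II·f_II = 0.71 × 0.00021073 = 0.000149618
Evidence: 0.000434847 + 0.000149618 = 0.000584465
P(State II | x₁,x₂) ≈ 0.2560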